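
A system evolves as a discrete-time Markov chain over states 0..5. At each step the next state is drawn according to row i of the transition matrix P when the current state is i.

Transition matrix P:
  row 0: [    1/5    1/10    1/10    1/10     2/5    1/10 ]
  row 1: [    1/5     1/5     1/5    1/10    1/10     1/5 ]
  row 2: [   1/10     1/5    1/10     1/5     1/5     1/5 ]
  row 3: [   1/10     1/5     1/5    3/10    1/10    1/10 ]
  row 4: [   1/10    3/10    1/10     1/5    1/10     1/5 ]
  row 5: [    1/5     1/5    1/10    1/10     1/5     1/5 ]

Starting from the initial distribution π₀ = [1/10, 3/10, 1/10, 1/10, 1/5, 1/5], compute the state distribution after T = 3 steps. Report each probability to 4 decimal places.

t=0: π = [0.1000, 0.3000, 0.1000, 0.1000, 0.2000, 0.2000]
t=1: π = [0.1600, 0.2100, 0.1400, 0.1500, 0.1600, 0.1800]
t=2: π = [0.1550, 0.2000, 0.1360, 0.1600, 0.1800, 0.1690]
t=3: π = [0.1524, 0.2025, 0.1360, 0.1636, 0.1770, 0.1685]

π = [0.1524, 0.2025, 0.1360, 0.1636, 0.1770, 0.1685]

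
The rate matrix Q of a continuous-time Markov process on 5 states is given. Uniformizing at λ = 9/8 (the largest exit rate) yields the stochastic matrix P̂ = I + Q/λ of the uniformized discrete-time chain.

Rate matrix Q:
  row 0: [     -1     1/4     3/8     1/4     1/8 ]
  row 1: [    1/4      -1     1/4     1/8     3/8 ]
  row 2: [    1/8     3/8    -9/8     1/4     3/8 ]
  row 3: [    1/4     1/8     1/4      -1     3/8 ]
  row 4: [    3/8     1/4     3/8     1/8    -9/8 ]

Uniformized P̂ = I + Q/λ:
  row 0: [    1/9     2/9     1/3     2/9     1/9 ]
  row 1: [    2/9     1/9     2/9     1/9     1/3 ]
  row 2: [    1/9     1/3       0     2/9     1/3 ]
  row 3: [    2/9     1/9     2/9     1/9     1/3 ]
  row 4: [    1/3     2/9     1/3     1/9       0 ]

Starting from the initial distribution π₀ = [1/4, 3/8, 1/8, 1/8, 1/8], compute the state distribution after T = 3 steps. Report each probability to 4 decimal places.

π = [0.1992, 0.2052, 0.2197, 0.1576, 0.2183]

t=0: π = [0.2500, 0.3750, 0.1250, 0.1250, 0.1250]
t=1: π = [0.1944, 0.1806, 0.2361, 0.1528, 0.2361]
t=2: π = [0.2006, 0.2114, 0.2176, 0.1590, 0.2114]
t=3: π = [0.1992, 0.2052, 0.2197, 0.1576, 0.2183]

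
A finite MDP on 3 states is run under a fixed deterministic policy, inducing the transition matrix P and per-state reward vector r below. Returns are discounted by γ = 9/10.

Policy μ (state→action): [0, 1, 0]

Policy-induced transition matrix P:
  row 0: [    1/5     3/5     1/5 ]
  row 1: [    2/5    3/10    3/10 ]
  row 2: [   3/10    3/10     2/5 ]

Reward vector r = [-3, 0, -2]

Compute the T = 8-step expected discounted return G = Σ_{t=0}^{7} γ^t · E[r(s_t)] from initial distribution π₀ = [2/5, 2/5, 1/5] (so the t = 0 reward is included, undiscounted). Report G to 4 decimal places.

G = -8.7009

t=0: π = [0.4000, 0.4000, 0.2000], E[r] = -1.6000, γ^t·E[r] = -1.600000, running G = -1.600000
t=1: π = [0.3000, 0.4200, 0.2800], E[r] = -1.4600, γ^t·E[r] = -1.314000, running G = -2.914000
t=2: π = [0.3120, 0.3900, 0.2980], E[r] = -1.5320, γ^t·E[r] = -1.240920, running G = -4.154920
t=3: π = [0.3078, 0.3936, 0.2986], E[r] = -1.5206, γ^t·E[r] = -1.108517, running G = -5.263437
t=4: π = [0.3086, 0.3923, 0.2991], E[r] = -1.5239, γ^t·E[r] = -0.999831, running G = -6.263268
t=5: π = [0.3084, 0.3926, 0.2991], E[r] = -1.5232, γ^t·E[r] = -0.899451, running G = -7.162719
t=6: π = [0.3084, 0.3925, 0.2991], E[r] = -1.5234, γ^t·E[r] = -0.809594, running G = -7.972313
t=7: π = [0.3084, 0.3925, 0.2991], E[r] = -1.5234, γ^t·E[r] = -0.728617, running G = -8.700930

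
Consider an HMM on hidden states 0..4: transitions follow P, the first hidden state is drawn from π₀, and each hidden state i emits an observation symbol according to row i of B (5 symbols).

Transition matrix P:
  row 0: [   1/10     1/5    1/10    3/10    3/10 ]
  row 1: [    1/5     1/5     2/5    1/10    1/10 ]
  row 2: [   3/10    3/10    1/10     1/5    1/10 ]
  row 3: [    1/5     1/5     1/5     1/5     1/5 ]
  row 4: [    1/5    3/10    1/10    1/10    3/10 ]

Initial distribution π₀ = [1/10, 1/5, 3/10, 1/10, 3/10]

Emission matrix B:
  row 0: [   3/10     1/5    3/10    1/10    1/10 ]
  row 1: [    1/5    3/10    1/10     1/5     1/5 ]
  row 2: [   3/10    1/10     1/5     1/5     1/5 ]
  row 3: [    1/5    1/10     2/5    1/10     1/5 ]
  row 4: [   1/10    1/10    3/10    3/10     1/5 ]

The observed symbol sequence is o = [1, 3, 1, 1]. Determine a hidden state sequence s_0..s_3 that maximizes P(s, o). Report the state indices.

path = [1, 2, 1, 1]

t=0: δ = [2.000e-02, 6.000e-02, 3.000e-02, 1.000e-02, 3.000e-02]  (obs o_0=1)
t=1: δ = [1.200e-03, 2.400e-03, 4.800e-03, 6.000e-04, 2.700e-03]  ψ = [1, 1, 1, 0, 4]  (obs o_1=3)
t=2: δ = [2.880e-04, 4.320e-04, 9.600e-05, 9.600e-05, 8.100e-05]  ψ = [2, 2, 1, 2, 4]  (obs o_2=1)
t=3: δ = [1.728e-05, 2.592e-05, 1.728e-05, 8.640e-06, 8.640e-06]  ψ = [1, 1, 1, 0, 0]  (obs o_3=1)
backtrack: best end state = 1; path = [1, 2, 1, 1]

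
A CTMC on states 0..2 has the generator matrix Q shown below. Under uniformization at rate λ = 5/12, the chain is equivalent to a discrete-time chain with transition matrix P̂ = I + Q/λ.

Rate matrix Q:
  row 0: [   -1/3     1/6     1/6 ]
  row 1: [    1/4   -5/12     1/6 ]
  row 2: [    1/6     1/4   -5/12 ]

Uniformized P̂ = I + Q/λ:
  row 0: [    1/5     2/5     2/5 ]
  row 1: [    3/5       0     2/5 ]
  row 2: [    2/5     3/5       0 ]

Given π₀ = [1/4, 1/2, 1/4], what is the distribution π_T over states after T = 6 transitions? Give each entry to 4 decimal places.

π = [0.3868, 0.3277, 0.2856]

t=0: π = [0.2500, 0.5000, 0.2500]
t=1: π = [0.4500, 0.2500, 0.3000]
t=2: π = [0.3600, 0.3600, 0.2800]
t=3: π = [0.4000, 0.3120, 0.2880]
t=4: π = [0.3824, 0.3328, 0.2848]
t=5: π = [0.3901, 0.3238, 0.2861]
t=6: π = [0.3868, 0.3277, 0.2856]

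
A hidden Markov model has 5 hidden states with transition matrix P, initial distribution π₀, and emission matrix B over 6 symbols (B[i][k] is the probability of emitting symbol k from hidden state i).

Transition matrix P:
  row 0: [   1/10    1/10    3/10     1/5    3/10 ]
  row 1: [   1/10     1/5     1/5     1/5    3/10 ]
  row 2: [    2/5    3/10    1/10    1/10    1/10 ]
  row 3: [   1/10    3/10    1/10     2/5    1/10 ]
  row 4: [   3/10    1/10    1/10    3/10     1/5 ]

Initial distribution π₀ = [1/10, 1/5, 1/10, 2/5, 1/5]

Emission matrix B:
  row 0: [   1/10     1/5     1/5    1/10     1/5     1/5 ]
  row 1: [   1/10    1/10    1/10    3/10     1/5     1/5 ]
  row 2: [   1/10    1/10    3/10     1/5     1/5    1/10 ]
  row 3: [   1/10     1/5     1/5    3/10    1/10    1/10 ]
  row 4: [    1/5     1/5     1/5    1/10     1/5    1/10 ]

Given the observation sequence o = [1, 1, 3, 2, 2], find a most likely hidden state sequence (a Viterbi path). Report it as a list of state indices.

path = [3, 3, 3, 3, 3]

t=0: δ = [2.000e-02, 2.000e-02, 1.000e-02, 8.000e-02, 4.000e-02]  (obs o_0=1)
t=1: δ = [2.400e-03, 2.400e-03, 8.000e-04, 6.400e-03, 1.600e-03]  ψ = [4, 3, 3, 3, 3]  (obs o_1=1)
t=2: δ = [6.400e-05, 5.760e-04, 1.440e-04, 7.680e-04, 7.200e-05]  ψ = [3, 3, 0, 3, 0]  (obs o_2=3)
t=3: δ = [1.536e-05, 2.304e-05, 3.456e-05, 6.144e-05, 3.456e-05]  ψ = [3, 3, 1, 3, 1]  (obs o_3=2)
t=4: δ = [2.765e-06, 1.843e-06, 1.843e-06, 4.915e-06, 1.382e-06]  ψ = [2, 3, 3, 3, 1]  (obs o_4=2)
backtrack: best end state = 3; path = [3, 3, 3, 3, 3]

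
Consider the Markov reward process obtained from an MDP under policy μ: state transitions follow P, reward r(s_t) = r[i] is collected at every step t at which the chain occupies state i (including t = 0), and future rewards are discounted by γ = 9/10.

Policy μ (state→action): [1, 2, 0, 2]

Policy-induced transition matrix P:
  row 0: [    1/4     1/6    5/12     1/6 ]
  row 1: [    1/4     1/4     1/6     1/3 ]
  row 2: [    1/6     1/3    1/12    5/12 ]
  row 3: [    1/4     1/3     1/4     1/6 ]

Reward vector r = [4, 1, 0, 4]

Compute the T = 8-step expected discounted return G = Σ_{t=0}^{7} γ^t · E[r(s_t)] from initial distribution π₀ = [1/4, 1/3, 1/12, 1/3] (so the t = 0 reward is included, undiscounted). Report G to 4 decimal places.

G = 13.2835

t=0: π = [0.2500, 0.3333, 0.0833, 0.3333], E[r] = 2.6667, γ^t·E[r] = 2.666667, running G = 2.666667
t=1: π = [0.2431, 0.2639, 0.2500, 0.2431], E[r] = 2.2083, γ^t·E[r] = 1.987500, running G = 4.654167
t=2: π = [0.2292, 0.2708, 0.2269, 0.2731], E[r] = 2.2801, γ^t·E[r] = 1.846875, running G = 6.501042
t=3: π = [0.2311, 0.2726, 0.2278, 0.2685], E[r] = 2.2710, γ^t·E[r] = 1.655578, running G = 8.156620
t=4: π = [0.2310, 0.2721, 0.2278, 0.2690], E[r] = 2.2724, γ^t·E[r] = 1.490896, running G = 9.647515
t=5: π = [0.2310, 0.2722, 0.2279, 0.2690], E[r] = 2.2721, γ^t·E[r] = 1.341660, running G = 10.989175
t=6: π = [0.2310, 0.2722, 0.2278, 0.2690], E[r] = 2.2722, γ^t·E[r] = 1.207518, running G = 12.196693
t=7: π = [0.2310, 0.2722, 0.2278, 0.2690], E[r] = 2.2722, γ^t·E[r] = 1.086763, running G = 13.283456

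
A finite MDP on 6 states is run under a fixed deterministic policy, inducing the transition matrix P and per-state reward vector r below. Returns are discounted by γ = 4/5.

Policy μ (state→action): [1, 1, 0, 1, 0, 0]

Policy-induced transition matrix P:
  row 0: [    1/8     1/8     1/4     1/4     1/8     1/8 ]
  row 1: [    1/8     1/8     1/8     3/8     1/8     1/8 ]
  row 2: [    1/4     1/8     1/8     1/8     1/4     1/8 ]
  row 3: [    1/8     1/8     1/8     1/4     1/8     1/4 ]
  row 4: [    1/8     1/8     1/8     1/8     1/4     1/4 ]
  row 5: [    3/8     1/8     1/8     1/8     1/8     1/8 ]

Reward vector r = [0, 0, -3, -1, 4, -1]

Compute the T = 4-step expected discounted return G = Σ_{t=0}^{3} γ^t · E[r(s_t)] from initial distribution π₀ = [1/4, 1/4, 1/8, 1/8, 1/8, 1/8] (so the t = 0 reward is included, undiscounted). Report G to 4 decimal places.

G = -0.5020

t=0: π = [0.2500, 0.2500, 0.1250, 0.1250, 0.1250, 0.1250], E[r] = -0.1250, γ^t·E[r] = -0.125000, running G = -0.125000
t=1: π = [0.1719, 0.1250, 0.1563, 0.2344, 0.1563, 0.1563], E[r] = -0.2344, γ^t·E[r] = -0.187500, running G = -0.312500
t=2: π = [0.1836, 0.1250, 0.1465, 0.2070, 0.1641, 0.1738], E[r] = -0.1641, γ^t·E[r] = -0.105000, running G = -0.417500
t=3: π = [0.1868, 0.1250, 0.1479, 0.2051, 0.1638, 0.1714], E[r] = -0.1650, γ^t·E[r] = -0.084500, running G = -0.502000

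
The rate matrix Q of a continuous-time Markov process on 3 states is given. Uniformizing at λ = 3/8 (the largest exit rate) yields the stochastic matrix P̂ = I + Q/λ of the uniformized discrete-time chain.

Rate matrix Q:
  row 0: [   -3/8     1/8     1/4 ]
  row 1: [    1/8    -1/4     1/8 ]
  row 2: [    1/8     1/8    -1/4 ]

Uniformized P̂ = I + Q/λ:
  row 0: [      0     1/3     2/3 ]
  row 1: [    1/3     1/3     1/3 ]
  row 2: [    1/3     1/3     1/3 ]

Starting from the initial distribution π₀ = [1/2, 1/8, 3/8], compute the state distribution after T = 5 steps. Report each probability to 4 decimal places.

π = [0.2490, 0.3333, 0.4177]

t=0: π = [0.5000, 0.1250, 0.3750]
t=1: π = [0.1667, 0.3333, 0.5000]
t=2: π = [0.2778, 0.3333, 0.3889]
t=3: π = [0.2407, 0.3333, 0.4259]
t=4: π = [0.2531, 0.3333, 0.4136]
t=5: π = [0.2490, 0.3333, 0.4177]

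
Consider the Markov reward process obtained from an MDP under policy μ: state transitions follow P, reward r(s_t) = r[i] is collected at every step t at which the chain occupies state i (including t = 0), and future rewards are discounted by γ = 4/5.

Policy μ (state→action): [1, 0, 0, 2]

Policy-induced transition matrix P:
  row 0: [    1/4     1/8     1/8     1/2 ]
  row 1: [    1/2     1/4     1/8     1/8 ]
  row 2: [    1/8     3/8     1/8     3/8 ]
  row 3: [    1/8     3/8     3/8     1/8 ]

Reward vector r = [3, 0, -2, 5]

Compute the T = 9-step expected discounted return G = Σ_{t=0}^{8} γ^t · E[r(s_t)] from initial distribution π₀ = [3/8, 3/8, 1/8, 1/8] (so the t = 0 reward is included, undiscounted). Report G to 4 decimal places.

t=0: π = [0.3750, 0.3750, 0.1250, 0.1250], E[r] = 1.5000, γ^t·E[r] = 1.500000, running G = 1.500000
t=1: π = [0.3125, 0.2344, 0.1563, 0.2969], E[r] = 2.1094, γ^t·E[r] = 1.687500, running G = 3.187500
t=2: π = [0.2520, 0.2676, 0.1992, 0.2813], E[r] = 1.7637, γ^t·E[r] = 1.128750, running G = 4.316250
t=3: π = [0.2568, 0.2786, 0.1953, 0.2693], E[r] = 1.7263, γ^t·E[r] = 0.883875, running G = 5.200125
t=4: π = [0.2616, 0.2760, 0.1923, 0.2701], E[r] = 1.7508, γ^t·E[r] = 0.717113, running G = 5.917238
t=5: π = [0.2612, 0.2751, 0.1925, 0.2712], E[r] = 1.7543, γ^t·E[r] = 0.574856, running G = 6.492094
t=6: π = [0.2608, 0.2753, 0.1928, 0.2711], E[r] = 1.7523, γ^t·E[r] = 0.459342, running G = 6.951436
t=7: π = [0.2608, 0.2754, 0.1928, 0.2710], E[r] = 1.7520, γ^t·E[r] = 0.367424, running G = 7.318860
t=8: π = [0.2609, 0.2754, 0.1928, 0.2710], E[r] = 1.7522, γ^t·E[r] = 0.293965, running G = 7.612825

G = 7.6128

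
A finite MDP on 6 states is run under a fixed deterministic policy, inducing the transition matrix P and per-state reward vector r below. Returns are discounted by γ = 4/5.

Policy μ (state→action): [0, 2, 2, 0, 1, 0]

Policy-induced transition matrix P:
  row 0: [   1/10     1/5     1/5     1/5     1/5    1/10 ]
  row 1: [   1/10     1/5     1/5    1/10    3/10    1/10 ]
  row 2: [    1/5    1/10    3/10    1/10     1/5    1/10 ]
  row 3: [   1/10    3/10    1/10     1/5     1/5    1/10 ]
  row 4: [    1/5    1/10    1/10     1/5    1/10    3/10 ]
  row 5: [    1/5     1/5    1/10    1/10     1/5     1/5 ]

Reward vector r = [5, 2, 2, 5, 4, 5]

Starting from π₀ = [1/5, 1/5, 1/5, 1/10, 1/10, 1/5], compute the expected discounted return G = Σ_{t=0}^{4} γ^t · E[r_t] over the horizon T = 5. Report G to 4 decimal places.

t=0: π = [0.2000, 0.2000, 0.2000, 0.1000, 0.1000, 0.2000], E[r] = 3.7000, γ^t·E[r] = 3.700000, running G = 3.700000
t=1: π = [0.1500, 0.1800, 0.1800, 0.1400, 0.2100, 0.1400], E[r] = 3.7100, γ^t·E[r] = 2.968000, running G = 6.668000
t=2: π = [0.1530, 0.1750, 0.1690, 0.1500, 0.1970, 0.1560], E[r] = 3.7710, γ^t·E[r] = 2.413440, running G = 9.081440
t=3: π = [0.1522, 0.1784, 0.1666, 0.1500, 0.1978, 0.1550], E[r] = 3.7672, γ^t·E[r] = 1.928806, running G = 11.010246
t=4: π = [0.1519, 0.1786, 0.1664, 0.1500, 0.1981, 0.1551], E[r] = 3.7671, γ^t·E[r] = 1.543012, running G = 12.553259

G = 12.5533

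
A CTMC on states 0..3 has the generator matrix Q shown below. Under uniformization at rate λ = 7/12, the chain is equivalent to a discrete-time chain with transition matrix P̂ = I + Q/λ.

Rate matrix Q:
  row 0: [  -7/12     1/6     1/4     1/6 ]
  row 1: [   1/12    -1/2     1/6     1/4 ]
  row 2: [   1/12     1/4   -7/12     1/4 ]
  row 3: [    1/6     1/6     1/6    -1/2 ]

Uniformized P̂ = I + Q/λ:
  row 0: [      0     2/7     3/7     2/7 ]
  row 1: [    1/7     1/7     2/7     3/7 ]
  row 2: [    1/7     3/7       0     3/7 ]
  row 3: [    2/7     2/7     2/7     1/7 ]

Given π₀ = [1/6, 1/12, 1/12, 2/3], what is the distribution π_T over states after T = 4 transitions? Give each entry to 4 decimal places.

π = [0.1631, 0.2801, 0.2418, 0.3151]

t=0: π = [0.1667, 0.0833, 0.0833, 0.6667]
t=1: π = [0.2143, 0.2857, 0.2857, 0.2143]
t=2: π = [0.1429, 0.2857, 0.2347, 0.3367]
t=3: π = [0.1706, 0.2784, 0.2391, 0.3120]
t=4: π = [0.1631, 0.2801, 0.2418, 0.3151]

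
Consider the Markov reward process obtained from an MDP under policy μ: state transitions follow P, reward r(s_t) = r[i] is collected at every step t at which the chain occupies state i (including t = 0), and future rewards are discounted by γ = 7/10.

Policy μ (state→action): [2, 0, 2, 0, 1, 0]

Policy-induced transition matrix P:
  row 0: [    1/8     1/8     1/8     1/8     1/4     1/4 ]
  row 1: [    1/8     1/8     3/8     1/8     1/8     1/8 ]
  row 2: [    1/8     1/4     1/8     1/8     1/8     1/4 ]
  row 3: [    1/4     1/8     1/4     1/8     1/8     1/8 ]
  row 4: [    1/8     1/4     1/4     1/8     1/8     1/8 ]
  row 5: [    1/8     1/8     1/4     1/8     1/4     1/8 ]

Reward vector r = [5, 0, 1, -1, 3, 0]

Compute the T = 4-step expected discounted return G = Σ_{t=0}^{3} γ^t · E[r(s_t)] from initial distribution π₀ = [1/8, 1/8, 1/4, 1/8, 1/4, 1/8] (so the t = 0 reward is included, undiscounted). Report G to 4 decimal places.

t=0: π = [0.1250, 0.1250, 0.2500, 0.1250, 0.2500, 0.1250], E[r] = 1.5000, γ^t·E[r] = 1.500000, running G = 1.500000
t=1: π = [0.1406, 0.1875, 0.2188, 0.1250, 0.1563, 0.1719], E[r] = 1.2656, γ^t·E[r] = 0.885938, running G = 2.385938
t=2: π = [0.1406, 0.1719, 0.2285, 0.1250, 0.1641, 0.1699], E[r] = 1.2988, γ^t·E[r] = 0.636426, running G = 3.022363
t=3: π = [0.1406, 0.1741, 0.2253, 0.1250, 0.1638, 0.1711], E[r] = 1.2949, γ^t·E[r] = 0.444158, running G = 3.466521

G = 3.4665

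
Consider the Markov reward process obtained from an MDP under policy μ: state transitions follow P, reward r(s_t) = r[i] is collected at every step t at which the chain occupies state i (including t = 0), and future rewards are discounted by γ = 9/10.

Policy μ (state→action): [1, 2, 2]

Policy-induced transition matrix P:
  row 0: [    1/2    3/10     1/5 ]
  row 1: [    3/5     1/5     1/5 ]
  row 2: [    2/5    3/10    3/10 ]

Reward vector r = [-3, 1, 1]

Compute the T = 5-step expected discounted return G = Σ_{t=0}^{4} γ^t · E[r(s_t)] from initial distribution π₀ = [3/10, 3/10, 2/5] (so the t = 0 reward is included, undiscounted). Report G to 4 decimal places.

G = -3.2963

t=0: π = [0.3000, 0.3000, 0.4000], E[r] = -0.2000, γ^t·E[r] = -0.200000, running G = -0.200000
t=1: π = [0.4900, 0.2700, 0.2400], E[r] = -0.9600, γ^t·E[r] = -0.864000, running G = -1.064000
t=2: π = [0.5030, 0.2730, 0.2240], E[r] = -1.0120, γ^t·E[r] = -0.819720, running G = -1.883720
t=3: π = [0.5049, 0.2727, 0.2224], E[r] = -1.0196, γ^t·E[r] = -0.743288, running G = -2.627008
t=4: π = [0.5050, 0.2727, 0.2222], E[r] = -1.0201, γ^t·E[r] = -0.669301, running G = -3.296309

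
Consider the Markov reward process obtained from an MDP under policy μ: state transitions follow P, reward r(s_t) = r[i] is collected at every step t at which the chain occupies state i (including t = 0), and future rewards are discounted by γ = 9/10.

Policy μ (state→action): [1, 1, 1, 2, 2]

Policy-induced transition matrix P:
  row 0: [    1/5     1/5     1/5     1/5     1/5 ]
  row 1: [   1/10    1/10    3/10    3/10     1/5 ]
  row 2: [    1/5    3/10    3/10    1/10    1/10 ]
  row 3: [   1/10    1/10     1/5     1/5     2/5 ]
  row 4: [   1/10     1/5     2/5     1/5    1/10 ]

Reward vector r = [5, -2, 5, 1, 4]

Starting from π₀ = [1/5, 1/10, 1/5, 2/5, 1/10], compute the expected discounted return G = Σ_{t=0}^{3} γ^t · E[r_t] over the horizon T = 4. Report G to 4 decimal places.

t=0: π = [0.2000, 0.1000, 0.2000, 0.4000, 0.1000], E[r] = 2.6000, γ^t·E[r] = 2.600000, running G = 2.600000
t=1: π = [0.1400, 0.1700, 0.2500, 0.1900, 0.2500], E[r] = 2.8000, γ^t·E[r] = 2.520000, running G = 5.120000
t=2: π = [0.1390, 0.1890, 0.2920, 0.1920, 0.1880], E[r] = 2.7210, γ^t·E[r] = 2.204010, running G = 7.324010
t=3: π = [0.1431, 0.1911, 0.2857, 0.1897, 0.1904], E[r] = 2.7131, γ^t·E[r] = 1.977850, running G = 9.301860

G = 9.3019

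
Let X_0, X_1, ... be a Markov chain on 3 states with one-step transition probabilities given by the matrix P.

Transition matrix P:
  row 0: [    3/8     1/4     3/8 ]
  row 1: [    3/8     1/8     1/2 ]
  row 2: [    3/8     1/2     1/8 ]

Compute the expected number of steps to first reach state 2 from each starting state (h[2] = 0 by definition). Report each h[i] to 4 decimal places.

First-step conditioning: h[2] = 0; for i ≠ 2, h[i] = 1 + Σ_k P[i][k]·h[k].
  h[0] = 1 + 3/8·h[0] + 1/4·h[1]
  h[1] = 1 + 3/8·h[0] + 1/8·h[1]
Solving the 2×2 linear system over states ≠ 2 gives exactly h = [72/29, 64/29, 0] (h[2] = 0 is the target).

h = [2.4828, 2.2069, 0.0000]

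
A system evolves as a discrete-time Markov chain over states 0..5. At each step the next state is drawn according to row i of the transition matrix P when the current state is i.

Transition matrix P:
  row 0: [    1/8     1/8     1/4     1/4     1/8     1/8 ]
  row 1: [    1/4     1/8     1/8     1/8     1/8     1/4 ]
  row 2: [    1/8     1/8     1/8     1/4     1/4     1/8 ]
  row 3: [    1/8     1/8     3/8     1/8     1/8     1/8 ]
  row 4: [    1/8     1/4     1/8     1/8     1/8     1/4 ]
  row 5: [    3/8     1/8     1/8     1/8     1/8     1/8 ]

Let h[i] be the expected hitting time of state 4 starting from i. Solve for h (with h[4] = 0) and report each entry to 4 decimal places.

First-step conditioning: h[4] = 0; for i ≠ 4, h[i] = 1 + Σ_k P[i][k]·h[k].
  h[0] = 1 + 1/8·h[0] + 1/8·h[1] + 1/4·h[2] + 1/4·h[3] + 1/8·h[5]
  h[1] = 1 + 1/4·h[0] + 1/8·h[1] + 1/8·h[2] + 1/8·h[3] + 1/4·h[5]
  h[2] = 1 + 1/8·h[0] + 1/8·h[1] + 1/8·h[2] + 1/4·h[3] + 1/8·h[5]
  h[3] = 1 + 1/8·h[0] + 1/8·h[1] + 3/8·h[2] + 1/8·h[3] + 1/8·h[5]
  h[5] = 1 + 3/8·h[0] + 1/8·h[1] + 1/8·h[2] + 1/8·h[3] + 1/8·h[5]
Solving the 5×5 linear system over states ≠ 4 gives exactly h = [6912/1049, 7032/1049, 6144/1049, 20480/3147, 0, 21056/3147] (h[4] = 0 is the target).

h = [6.5891, 6.7035, 5.8570, 6.5078, 0.0000, 6.6908]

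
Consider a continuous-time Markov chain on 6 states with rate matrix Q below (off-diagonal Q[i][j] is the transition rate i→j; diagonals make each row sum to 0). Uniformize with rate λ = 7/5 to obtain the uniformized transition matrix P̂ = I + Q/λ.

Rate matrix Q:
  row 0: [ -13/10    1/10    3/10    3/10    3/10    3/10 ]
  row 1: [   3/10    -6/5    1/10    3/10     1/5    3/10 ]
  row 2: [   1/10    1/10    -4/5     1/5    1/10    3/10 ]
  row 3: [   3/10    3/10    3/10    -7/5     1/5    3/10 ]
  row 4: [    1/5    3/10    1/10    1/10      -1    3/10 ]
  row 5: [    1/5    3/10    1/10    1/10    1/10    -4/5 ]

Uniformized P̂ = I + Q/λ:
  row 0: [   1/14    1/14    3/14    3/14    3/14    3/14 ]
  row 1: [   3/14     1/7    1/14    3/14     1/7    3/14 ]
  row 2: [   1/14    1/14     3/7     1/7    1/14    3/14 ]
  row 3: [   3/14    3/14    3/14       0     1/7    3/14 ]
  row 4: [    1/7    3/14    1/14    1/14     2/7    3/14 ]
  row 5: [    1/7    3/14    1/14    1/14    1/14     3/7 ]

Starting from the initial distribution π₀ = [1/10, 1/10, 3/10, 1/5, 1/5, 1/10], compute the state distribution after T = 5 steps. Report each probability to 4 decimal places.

t=0: π = [0.1000, 0.1000, 0.3000, 0.2000, 0.2000, 0.1000]
t=1: π = [0.1357, 0.1500, 0.2214, 0.1071, 0.1500, 0.2357]
t=2: π = [0.1357, 0.1526, 0.1852, 0.1204, 0.1413, 0.2648]
t=3: π = [0.1394, 0.1575, 0.1742, 0.1172, 0.1406, 0.2710]
t=4: π = [0.1401, 0.1582, 0.1703, 0.1179, 0.1411, 0.2724]
t=5: π = [0.1404, 0.1586, 0.1691, 0.1178, 0.1414, 0.2726]

π = [0.1404, 0.1586, 0.1691, 0.1178, 0.1414, 0.2726]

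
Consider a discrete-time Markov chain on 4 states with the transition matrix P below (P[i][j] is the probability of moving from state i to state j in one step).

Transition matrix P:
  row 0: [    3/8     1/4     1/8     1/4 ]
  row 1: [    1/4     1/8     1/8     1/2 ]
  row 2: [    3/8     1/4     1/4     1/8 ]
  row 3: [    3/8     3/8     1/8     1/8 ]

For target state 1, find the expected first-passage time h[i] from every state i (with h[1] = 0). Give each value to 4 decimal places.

First-step conditioning: h[1] = 0; for i ≠ 1, h[i] = 1 + Σ_k P[i][k]·h[k].
  h[0] = 1 + 3/8·h[0] + 1/8·h[2] + 1/4·h[3]
  h[2] = 1 + 3/8·h[0] + 1/4·h[2] + 1/8·h[3]
  h[3] = 1 + 3/8·h[0] + 1/8·h[2] + 1/8·h[3]
Solving the 3×3 linear system over states ≠ 1 gives exactly h = [504/139, 0, 512/139, 448/139] (h[1] = 0 is the target).

h = [3.6259, 0.0000, 3.6835, 3.2230]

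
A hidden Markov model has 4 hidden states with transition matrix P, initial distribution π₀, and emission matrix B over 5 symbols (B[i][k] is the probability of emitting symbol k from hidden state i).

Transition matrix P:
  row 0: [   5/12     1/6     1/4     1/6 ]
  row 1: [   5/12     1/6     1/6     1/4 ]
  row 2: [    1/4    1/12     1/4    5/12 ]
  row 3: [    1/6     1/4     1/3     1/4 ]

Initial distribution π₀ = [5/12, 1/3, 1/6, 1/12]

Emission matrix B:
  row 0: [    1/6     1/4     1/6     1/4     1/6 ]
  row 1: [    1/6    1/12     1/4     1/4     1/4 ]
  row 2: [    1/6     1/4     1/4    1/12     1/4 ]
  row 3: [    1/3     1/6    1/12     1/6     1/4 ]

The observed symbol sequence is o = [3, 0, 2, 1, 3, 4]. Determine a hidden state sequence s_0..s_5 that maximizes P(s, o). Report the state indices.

t=0: δ = [1.042e-01, 8.333e-02, 1.389e-02, 1.389e-02]  (obs o_0=3)
t=1: δ = [7.234e-03, 2.894e-03, 4.340e-03, 6.944e-03]  ψ = [0, 0, 0, 1]  (obs o_1=0)
t=2: δ = [5.023e-04, 4.340e-04, 5.787e-04, 1.507e-04]  ψ = [0, 3, 3, 2]  (obs o_2=2)
t=3: δ = [5.233e-05, 6.977e-06, 3.617e-05, 4.019e-05]  ψ = [0, 0, 2, 2]  (obs o_3=1)
t=4: δ = [5.451e-06, 2.512e-06, 1.116e-06, 2.512e-06]  ψ = [0, 3, 3, 2]  (obs o_4=3)
t=5: δ = [3.785e-07, 2.271e-07, 3.407e-07, 2.271e-07]  ψ = [0, 0, 0, 0]  (obs o_5=4)
backtrack: best end state = 0; path = [0, 0, 0, 0, 0, 0]

path = [0, 0, 0, 0, 0, 0]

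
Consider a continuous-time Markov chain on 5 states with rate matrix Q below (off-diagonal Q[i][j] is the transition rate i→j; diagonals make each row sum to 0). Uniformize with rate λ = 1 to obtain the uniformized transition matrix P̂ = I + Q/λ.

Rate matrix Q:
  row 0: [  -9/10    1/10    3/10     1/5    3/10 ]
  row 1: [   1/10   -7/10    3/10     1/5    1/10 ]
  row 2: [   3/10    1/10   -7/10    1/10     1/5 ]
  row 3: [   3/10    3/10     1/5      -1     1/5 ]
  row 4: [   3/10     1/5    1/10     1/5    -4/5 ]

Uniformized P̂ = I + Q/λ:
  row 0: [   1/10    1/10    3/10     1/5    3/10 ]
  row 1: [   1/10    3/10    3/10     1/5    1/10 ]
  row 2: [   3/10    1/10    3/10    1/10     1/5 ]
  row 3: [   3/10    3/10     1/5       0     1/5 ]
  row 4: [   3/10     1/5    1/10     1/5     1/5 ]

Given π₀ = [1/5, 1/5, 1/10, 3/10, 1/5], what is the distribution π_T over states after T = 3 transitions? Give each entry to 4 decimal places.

t=0: π = [0.2000, 0.2000, 0.1000, 0.3000, 0.2000]
t=1: π = [0.2200, 0.2200, 0.2300, 0.1300, 0.2000]
t=2: π = [0.2120, 0.1900, 0.2470, 0.1510, 0.2000]
t=3: π = [0.2196, 0.1882, 0.2449, 0.1451, 0.2022]

π = [0.2196, 0.1882, 0.2449, 0.1451, 0.2022]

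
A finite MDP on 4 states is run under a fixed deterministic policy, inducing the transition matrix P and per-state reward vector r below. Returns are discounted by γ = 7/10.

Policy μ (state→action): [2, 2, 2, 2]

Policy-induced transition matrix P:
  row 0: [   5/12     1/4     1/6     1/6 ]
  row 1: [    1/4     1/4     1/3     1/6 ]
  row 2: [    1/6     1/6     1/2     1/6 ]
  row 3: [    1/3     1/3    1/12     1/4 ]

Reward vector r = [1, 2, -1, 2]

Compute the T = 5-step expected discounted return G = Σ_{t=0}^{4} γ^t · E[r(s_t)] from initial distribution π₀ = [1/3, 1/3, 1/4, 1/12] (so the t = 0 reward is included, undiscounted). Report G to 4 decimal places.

t=0: π = [0.3333, 0.3333, 0.2500, 0.0833], E[r] = 0.9167, γ^t·E[r] = 0.916667, running G = 0.916667
t=1: π = [0.2917, 0.2361, 0.2986, 0.1736], E[r] = 0.8125, γ^t·E[r] = 0.568750, running G = 1.485417
t=2: π = [0.2882, 0.2396, 0.2911, 0.1811], E[r] = 0.8385, γ^t·E[r] = 0.410885, running G = 1.896302
t=3: π = [0.2889, 0.2408, 0.2885, 0.1818], E[r] = 0.8455, γ^t·E[r] = 0.290018, running G = 2.186320
t=4: π = [0.2892, 0.2411, 0.2878, 0.1818], E[r] = 0.8472, γ^t·E[r] = 0.203423, running G = 2.389743

G = 2.3897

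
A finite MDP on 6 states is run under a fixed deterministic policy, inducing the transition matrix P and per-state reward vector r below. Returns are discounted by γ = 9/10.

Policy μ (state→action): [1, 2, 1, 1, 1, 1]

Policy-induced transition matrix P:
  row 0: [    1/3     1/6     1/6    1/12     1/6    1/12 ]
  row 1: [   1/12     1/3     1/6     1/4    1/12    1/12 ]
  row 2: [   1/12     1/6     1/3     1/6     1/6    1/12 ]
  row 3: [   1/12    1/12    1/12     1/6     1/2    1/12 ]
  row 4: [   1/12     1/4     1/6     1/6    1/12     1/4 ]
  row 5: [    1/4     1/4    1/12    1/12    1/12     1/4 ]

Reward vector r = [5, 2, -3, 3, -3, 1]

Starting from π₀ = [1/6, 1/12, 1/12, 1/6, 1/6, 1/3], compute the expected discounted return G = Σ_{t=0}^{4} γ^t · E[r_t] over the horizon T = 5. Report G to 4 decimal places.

G = 3.6219

t=0: π = [0.1667, 0.0833, 0.0833, 0.1667, 0.1667, 0.3333], E[r] = 1.0833, γ^t·E[r] = 1.083333, running G = 1.083333
t=1: π = [0.1806, 0.2083, 0.1389, 0.1319, 0.1736, 0.1667], E[r] = 0.9444, γ^t·E[r] = 0.850000, running G = 1.933333
t=2: π = [0.1563, 0.2188, 0.1649, 0.1551, 0.1649, 0.1400], E[r] = 0.8345, γ^t·E[r] = 0.675938, running G = 2.609271
t=3: π = [0.1457, 0.2156, 0.1696, 0.1602, 0.1747, 0.1342], E[r] = 0.7418, γ^t·E[r] = 0.540809, running G = 3.150079
t=4: π = [0.1421, 0.2150, 0.1704, 0.1613, 0.1764, 0.1348], E[r] = 0.7191, γ^t·E[r] = 0.471801, running G = 3.621881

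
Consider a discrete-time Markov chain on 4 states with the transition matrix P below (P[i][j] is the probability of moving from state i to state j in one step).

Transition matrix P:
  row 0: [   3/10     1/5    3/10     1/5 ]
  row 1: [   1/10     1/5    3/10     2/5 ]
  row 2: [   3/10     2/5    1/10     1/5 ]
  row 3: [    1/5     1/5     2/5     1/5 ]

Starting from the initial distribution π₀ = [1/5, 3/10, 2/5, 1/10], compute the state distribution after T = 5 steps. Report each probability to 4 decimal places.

t=0: π = [0.2000, 0.3000, 0.4000, 0.1000]
t=1: π = [0.2300, 0.2800, 0.2300, 0.2600]
t=2: π = [0.2180, 0.2460, 0.2800, 0.2560]
t=3: π = [0.2252, 0.2560, 0.2696, 0.2492]
t=4: π = [0.2239, 0.2539, 0.2710, 0.2512]
t=5: π = [0.2241, 0.2542, 0.2709, 0.2508]

π = [0.2241, 0.2542, 0.2709, 0.2508]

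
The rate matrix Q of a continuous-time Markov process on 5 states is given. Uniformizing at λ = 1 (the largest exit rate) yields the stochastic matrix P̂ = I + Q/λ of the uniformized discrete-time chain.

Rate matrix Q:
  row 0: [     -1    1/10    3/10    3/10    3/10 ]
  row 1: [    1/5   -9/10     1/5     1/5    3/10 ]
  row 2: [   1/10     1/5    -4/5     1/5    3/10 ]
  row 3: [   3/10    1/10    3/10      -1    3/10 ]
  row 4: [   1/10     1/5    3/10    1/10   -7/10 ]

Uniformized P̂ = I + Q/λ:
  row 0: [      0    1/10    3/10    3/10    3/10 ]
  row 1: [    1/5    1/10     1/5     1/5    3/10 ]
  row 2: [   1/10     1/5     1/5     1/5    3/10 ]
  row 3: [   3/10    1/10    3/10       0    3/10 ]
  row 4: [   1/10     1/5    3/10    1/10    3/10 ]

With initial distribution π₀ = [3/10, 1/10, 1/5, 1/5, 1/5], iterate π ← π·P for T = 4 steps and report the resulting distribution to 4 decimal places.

t=0: π = [0.3000, 0.1000, 0.2000, 0.2000, 0.2000]
t=1: π = [0.1200, 0.1400, 0.2700, 0.1700, 0.3000]
t=2: π = [0.1360, 0.1570, 0.2590, 0.1480, 0.3000]
t=3: π = [0.1317, 0.1559, 0.2584, 0.1540, 0.3000]
t=4: π = [0.1332, 0.1558, 0.2586, 0.1524, 0.3000]

π = [0.1332, 0.1558, 0.2586, 0.1524, 0.3000]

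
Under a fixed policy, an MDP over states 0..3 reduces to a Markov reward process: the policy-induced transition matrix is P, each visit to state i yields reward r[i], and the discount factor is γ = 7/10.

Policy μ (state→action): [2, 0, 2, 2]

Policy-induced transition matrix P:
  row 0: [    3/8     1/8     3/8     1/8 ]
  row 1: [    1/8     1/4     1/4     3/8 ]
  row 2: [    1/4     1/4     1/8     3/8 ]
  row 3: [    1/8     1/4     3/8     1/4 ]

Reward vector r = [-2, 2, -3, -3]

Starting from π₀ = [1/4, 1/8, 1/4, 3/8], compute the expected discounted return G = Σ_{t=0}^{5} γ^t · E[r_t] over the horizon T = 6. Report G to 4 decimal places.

G = -5.3798

t=0: π = [0.2500, 0.1250, 0.2500, 0.3750], E[r] = -2.1250, γ^t·E[r] = -2.125000, running G = -2.125000
t=1: π = [0.2188, 0.2188, 0.2969, 0.2656], E[r] = -1.6875, γ^t·E[r] = -1.181250, running G = -3.306250
t=2: π = [0.2168, 0.2227, 0.2734, 0.2871], E[r] = -1.6699, γ^t·E[r] = -0.818262, running G = -4.124512
t=3: π = [0.2134, 0.2229, 0.2788, 0.2849], E[r] = -1.6721, γ^t·E[r] = -0.573537, running G = -4.698049
t=4: π = [0.2132, 0.2233, 0.2774, 0.2860], E[r] = -1.6702, γ^t·E[r] = -0.401007, running G = -5.099055
t=5: π = [0.2130, 0.2234, 0.2777, 0.2859], E[r] = -1.6703, γ^t·E[r] = -0.280722, running G = -5.379778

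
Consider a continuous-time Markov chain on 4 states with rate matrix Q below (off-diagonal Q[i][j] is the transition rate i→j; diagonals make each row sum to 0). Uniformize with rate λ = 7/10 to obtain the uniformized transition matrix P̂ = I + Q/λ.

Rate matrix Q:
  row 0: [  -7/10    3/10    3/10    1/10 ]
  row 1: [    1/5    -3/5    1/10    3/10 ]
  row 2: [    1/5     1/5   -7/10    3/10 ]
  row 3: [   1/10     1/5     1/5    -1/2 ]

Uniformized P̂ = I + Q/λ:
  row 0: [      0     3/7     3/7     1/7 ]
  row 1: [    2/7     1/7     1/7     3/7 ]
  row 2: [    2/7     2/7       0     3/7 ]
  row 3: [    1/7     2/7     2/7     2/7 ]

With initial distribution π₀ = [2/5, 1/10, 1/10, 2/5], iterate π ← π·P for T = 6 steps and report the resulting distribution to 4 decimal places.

t=0: π = [0.4000, 0.1000, 0.1000, 0.4000]
t=1: π = [0.1143, 0.3286, 0.3000, 0.2571]
t=2: π = [0.2163, 0.2551, 0.1694, 0.3592]
t=3: π = [0.1726, 0.2802, 0.2318, 0.3155]
t=4: π = [0.1913, 0.2703, 0.2041, 0.3342]
t=5: π = [0.1833, 0.2744, 0.2161, 0.3262]
t=6: π = [0.1867, 0.2727, 0.2110, 0.3296]

π = [0.1867, 0.2727, 0.2110, 0.3296]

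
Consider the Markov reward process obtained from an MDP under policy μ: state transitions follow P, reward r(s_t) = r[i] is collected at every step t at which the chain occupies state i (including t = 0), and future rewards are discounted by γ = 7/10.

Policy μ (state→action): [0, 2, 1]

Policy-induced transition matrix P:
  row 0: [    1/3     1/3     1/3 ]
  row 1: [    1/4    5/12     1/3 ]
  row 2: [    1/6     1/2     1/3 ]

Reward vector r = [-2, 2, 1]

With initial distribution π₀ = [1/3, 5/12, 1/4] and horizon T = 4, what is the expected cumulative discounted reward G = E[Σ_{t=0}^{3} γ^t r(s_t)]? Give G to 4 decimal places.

G = 1.4420

t=0: π = [0.3333, 0.4167, 0.2500], E[r] = 0.4167, γ^t·E[r] = 0.416667, running G = 0.416667
t=1: π = [0.2569, 0.4097, 0.3333], E[r] = 0.6389, γ^t·E[r] = 0.447222, running G = 0.863889
t=2: π = [0.2436, 0.4230, 0.3333], E[r] = 0.6921, γ^t·E[r] = 0.339144, running G = 1.203032
t=3: π = [0.2425, 0.4241, 0.3333], E[r] = 0.6966, γ^t·E[r] = 0.238922, running G = 1.441955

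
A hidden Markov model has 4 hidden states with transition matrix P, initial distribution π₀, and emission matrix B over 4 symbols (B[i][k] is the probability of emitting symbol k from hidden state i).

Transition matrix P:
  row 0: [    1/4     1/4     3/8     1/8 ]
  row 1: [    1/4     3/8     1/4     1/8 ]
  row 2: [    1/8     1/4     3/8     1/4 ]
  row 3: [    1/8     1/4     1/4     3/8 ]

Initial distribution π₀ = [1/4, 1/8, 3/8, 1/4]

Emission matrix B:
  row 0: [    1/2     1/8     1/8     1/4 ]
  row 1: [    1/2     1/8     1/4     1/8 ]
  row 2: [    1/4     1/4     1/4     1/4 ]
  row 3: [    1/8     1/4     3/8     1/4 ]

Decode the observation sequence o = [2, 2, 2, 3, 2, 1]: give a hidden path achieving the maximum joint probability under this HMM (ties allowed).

path = [3, 3, 3, 3, 3, 3]

t=0: δ = [3.125e-02, 3.125e-02, 9.375e-02, 9.375e-02]  (obs o_0=2)
t=1: δ = [1.465e-03, 5.859e-03, 8.789e-03, 1.318e-02]  ψ = [2, 2, 2, 3]  (obs o_1=2)
t=2: δ = [2.060e-04, 8.240e-04, 8.240e-04, 1.854e-03]  ψ = [3, 3, 2, 3]  (obs o_2=2)
t=3: δ = [5.794e-05, 5.794e-05, 1.159e-04, 1.738e-04]  ψ = [3, 3, 3, 3]  (obs o_3=3)
t=4: δ = [2.716e-06, 1.086e-05, 1.086e-05, 2.444e-05]  ψ = [3, 3, 2, 3]  (obs o_4=2)
t=5: δ = [3.819e-07, 7.638e-07, 1.528e-06, 2.291e-06]  ψ = [3, 3, 3, 3]  (obs o_5=1)
backtrack: best end state = 3; path = [3, 3, 3, 3, 3, 3]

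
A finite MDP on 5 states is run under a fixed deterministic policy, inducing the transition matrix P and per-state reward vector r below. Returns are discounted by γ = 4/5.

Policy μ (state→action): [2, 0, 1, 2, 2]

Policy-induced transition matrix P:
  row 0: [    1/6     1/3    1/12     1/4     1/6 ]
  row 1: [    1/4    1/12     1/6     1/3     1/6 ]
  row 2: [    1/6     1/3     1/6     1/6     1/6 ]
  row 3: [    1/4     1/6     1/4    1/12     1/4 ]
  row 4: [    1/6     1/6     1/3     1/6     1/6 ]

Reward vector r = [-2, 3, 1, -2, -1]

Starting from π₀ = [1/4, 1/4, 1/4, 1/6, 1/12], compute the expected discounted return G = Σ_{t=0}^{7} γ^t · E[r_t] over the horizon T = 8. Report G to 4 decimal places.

G = -0.4018

t=0: π = [0.2500, 0.2500, 0.2500, 0.1667, 0.0833], E[r] = 0.0833, γ^t·E[r] = 0.083333, running G = 0.083333
t=1: π = [0.2014, 0.2292, 0.1736, 0.2153, 0.1806], E[r] = -0.1528, γ^t·E[r] = -0.122222, running G = -0.038889
t=2: π = [0.2037, 0.2101, 0.1979, 0.2037, 0.1846], E[r] = -0.1713, γ^t·E[r] = -0.109630, running G = -0.148519
t=3: π = [0.2011, 0.2161, 0.1974, 0.2017, 0.1836], E[r] = -0.1436, γ^t·E[r] = -0.073506, running G = -0.222025
t=4: π = [0.2015, 0.2151, 0.1973, 0.2026, 0.1835], E[r] = -0.1491, γ^t·E[r] = -0.061083, running G = -0.283108
t=5: π = [0.2015, 0.2152, 0.1973, 0.2024, 0.1836], E[r] = -0.1484, γ^t·E[r] = -0.048620, running G = -0.331727
t=6: π = [0.2015, 0.2152, 0.1973, 0.2025, 0.1835], E[r] = -0.1484, γ^t·E[r] = -0.038913, running G = -0.370640
t=7: π = [0.2015, 0.2152, 0.1973, 0.2025, 0.1835], E[r] = -0.1484, γ^t·E[r] = -0.031131, running G = -0.401771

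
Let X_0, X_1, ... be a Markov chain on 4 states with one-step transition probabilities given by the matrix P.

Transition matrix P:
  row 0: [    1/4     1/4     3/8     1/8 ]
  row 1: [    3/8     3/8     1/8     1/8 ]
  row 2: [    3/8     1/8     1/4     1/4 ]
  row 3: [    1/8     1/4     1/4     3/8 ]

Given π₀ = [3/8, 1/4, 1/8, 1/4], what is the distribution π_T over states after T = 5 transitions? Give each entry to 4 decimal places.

π = [0.2869, 0.2494, 0.2547, 0.2091]

t=0: π = [0.3750, 0.2500, 0.1250, 0.2500]
t=1: π = [0.2656, 0.2656, 0.2656, 0.2031]
t=2: π = [0.2910, 0.2500, 0.2500, 0.2090]
t=3: π = [0.2864, 0.2500, 0.2551, 0.2085]
t=4: π = [0.2871, 0.2494, 0.2545, 0.2090]
t=5: π = [0.2869, 0.2494, 0.2547, 0.2091]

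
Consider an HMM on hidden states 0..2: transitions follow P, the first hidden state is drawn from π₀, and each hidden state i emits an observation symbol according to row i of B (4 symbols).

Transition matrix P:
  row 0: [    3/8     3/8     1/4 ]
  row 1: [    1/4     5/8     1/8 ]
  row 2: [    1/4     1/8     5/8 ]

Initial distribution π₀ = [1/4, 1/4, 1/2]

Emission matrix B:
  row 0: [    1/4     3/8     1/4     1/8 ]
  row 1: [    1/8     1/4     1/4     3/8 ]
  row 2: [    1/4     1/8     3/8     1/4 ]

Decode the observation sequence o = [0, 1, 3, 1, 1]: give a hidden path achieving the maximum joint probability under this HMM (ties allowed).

t=0: δ = [6.250e-02, 3.125e-02, 1.250e-01]  (obs o_0=0)
t=1: δ = [1.172e-02, 5.859e-03, 9.766e-03]  ψ = [2, 0, 2]  (obs o_1=1)
t=2: δ = [5.493e-04, 1.648e-03, 1.526e-03]  ψ = [0, 0, 2]  (obs o_2=3)
t=3: δ = [1.545e-04, 2.575e-04, 1.192e-04]  ψ = [1, 1, 2]  (obs o_3=1)
t=4: δ = [2.414e-05, 4.023e-05, 9.313e-06]  ψ = [1, 1, 2]  (obs o_4=1)
backtrack: best end state = 1; path = [2, 0, 1, 1, 1]

path = [2, 0, 1, 1, 1]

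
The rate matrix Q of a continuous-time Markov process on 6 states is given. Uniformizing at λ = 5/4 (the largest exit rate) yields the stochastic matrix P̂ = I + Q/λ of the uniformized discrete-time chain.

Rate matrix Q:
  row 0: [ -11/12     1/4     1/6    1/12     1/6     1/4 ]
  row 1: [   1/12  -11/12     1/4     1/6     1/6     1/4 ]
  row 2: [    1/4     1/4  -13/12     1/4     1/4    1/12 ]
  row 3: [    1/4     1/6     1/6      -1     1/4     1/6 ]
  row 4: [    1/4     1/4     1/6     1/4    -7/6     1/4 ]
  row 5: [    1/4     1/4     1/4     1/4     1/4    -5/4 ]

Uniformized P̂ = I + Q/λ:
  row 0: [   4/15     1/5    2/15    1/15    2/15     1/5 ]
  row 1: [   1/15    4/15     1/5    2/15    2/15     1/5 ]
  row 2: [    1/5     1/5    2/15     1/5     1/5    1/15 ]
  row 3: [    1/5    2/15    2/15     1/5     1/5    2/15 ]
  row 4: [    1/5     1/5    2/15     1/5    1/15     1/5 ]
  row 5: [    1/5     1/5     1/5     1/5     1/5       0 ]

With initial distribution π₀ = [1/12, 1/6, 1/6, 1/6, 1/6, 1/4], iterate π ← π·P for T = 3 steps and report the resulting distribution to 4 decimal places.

t=0: π = [0.0833, 0.1667, 0.1667, 0.1667, 0.1667, 0.2500]
t=1: π = [0.1833, 0.2000, 0.1611, 0.1778, 0.1611, 0.1167]
t=2: π = [0.1856, 0.2015, 0.1544, 0.1622, 0.1530, 0.1433]
t=3: π = [0.1855, 0.2026, 0.1563, 0.1618, 0.1538, 0.1399]

π = [0.1855, 0.2026, 0.1563, 0.1618, 0.1538, 0.1399]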